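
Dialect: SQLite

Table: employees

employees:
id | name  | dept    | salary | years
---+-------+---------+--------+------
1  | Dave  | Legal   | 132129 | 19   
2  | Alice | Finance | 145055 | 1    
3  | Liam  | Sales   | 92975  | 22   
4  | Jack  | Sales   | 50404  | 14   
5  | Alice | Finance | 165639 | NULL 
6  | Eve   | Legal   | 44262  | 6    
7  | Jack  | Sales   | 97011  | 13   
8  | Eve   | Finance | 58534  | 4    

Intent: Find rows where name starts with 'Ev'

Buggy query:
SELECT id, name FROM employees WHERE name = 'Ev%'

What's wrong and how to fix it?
Bug: Wildcards only work with LIKE; '=' treats '%' as a literal character

Fix: Replace '=' with LIKE so 'Ev%' is treated as a pattern

Corrected query:
SELECT id, name FROM employees WHERE name LIKE 'Ev%'

Result:
id | name
---+-----
6  | Eve 
8  | Eve 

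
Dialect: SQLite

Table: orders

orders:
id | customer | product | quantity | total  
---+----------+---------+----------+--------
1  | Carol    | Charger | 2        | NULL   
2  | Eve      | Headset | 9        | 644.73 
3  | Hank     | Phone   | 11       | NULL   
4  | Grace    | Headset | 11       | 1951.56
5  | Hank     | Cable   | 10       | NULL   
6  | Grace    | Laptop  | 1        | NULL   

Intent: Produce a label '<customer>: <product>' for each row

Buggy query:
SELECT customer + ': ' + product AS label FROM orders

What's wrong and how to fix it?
Bug: SQLite uses || for string concatenation; + coerces text to numbers (yielding 0)

Fix: Use the || operator for string concatenation

Corrected query:
SELECT customer || ': ' || product AS label FROM orders

Result:
label         
--------------
Carol: Charger
Eve: Headset  
Hank: Phone   
Grace: Headset
Hank: Cable   
Grace: Laptop 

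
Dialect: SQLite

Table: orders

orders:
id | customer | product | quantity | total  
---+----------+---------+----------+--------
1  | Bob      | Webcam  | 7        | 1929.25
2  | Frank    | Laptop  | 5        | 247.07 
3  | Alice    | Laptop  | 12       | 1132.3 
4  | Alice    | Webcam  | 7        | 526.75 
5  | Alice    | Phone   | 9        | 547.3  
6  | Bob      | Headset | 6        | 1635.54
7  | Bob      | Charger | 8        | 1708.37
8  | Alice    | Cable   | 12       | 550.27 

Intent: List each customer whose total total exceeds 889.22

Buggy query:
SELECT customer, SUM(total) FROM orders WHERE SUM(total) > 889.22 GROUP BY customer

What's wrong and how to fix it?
Bug: WHERE runs before GROUP BY, so aggregates aren't available there

Fix: Move the aggregate condition to a HAVING clause

Corrected query:
SELECT customer, SUM(total) FROM orders GROUP BY customer HAVING SUM(total) > 889.22

Result:
customer | SUM(total)
---------+-----------
Alice    | 2756.62   
Bob      | 5273.16   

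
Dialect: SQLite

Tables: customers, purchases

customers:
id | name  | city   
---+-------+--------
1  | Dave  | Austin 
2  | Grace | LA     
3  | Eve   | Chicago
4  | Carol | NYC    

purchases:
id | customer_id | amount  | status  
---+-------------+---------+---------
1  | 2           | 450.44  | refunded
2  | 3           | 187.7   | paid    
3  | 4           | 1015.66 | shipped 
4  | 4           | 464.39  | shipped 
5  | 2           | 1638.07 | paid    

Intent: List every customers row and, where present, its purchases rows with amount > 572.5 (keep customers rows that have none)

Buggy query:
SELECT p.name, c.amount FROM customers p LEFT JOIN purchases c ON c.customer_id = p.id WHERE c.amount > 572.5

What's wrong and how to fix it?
Bug: Filtering c.amount in WHERE discards the NULL rows produced by LEFT JOIN, turning it into an inner join

Fix: Move the right-table condition into the ON clause so unmatched parents are kept

Corrected query:
SELECT p.name, c.amount FROM customers p LEFT JOIN purchases c ON c.customer_id = p.id AND c.amount > 572.5

Result:
name  | amount 
------+--------
Dave  | NULL   
Grace | 1638.07
Eve   | NULL   
Carol | 1015.66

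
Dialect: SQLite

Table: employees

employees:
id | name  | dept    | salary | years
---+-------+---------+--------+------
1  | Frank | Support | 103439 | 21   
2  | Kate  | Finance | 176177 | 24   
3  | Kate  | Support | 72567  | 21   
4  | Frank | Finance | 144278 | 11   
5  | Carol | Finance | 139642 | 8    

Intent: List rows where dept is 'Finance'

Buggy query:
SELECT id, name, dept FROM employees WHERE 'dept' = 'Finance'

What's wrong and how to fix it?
Bug: 'dept' in single quotes is a string literal, not the column; the comparison is literal-vs-literal and never true

Fix: Remove the quotes around the column name (or use double quotes for an identifier)

Corrected query:
SELECT id, name, dept FROM employees WHERE dept = 'Finance'

Result:
id | name  | dept   
---+-------+--------
2  | Kate  | Finance
4  | Frank | Finance
5  | Carol | Finance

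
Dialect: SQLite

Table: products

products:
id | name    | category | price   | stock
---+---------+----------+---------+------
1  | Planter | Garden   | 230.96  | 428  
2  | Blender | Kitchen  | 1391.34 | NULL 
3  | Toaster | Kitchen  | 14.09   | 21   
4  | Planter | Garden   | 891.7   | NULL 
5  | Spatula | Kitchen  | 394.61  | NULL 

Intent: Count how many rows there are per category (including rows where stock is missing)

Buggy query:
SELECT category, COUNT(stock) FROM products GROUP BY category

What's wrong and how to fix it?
Bug: COUNT(stock) skips NULLs, so groups with missing stock are undercounted

Fix: Use COUNT(*) to count all rows regardless of NULL

Corrected query:
SELECT category, COUNT(*) FROM products GROUP BY category

Result:
category | COUNT(*)
---------+---------
Garden   | 2       
Kitchen  | 3       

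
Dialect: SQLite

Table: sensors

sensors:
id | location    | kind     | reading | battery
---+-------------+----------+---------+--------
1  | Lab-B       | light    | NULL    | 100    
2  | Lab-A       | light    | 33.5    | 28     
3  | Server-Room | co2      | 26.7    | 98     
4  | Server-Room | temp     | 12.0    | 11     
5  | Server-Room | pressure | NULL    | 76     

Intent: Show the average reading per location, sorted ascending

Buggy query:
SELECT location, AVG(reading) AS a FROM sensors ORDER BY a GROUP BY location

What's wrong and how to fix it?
Bug: GROUP BY must precede ORDER BY

Fix: Reorder: SELECT … FROM … GROUP BY … ORDER BY …

Corrected query:
SELECT location, AVG(reading) AS a FROM sensors GROUP BY location ORDER BY a

Result:
location    | a    
------------+------
Lab-B       | NULL 
Server-Room | 19.35
Lab-A       | 33.5 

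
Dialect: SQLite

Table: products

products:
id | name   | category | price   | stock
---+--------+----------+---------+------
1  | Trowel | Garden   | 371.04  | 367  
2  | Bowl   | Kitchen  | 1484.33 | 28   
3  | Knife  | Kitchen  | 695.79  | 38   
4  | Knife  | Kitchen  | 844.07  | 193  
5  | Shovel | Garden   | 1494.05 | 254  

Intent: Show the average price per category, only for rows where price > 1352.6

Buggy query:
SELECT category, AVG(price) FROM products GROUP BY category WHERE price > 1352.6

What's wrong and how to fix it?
Bug: Row-level WHERE must come before GROUP BY in the clause order

Fix: Place WHERE between FROM and GROUP BY

Corrected query:
SELECT category, AVG(price) FROM products WHERE price > 1352.6 GROUP BY category

Result:
category | AVG(price)
---------+-----------
Garden   | 1494.05   
Kitchen  | 1484.33   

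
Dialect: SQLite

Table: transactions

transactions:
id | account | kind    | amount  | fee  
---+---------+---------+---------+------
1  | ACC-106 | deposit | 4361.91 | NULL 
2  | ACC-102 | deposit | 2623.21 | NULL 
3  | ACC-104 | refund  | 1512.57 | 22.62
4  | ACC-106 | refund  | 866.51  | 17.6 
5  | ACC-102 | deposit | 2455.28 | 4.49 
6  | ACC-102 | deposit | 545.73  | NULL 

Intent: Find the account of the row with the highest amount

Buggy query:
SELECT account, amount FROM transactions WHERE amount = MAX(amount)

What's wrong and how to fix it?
Bug: WHERE is evaluated per row; an aggregate over the whole table isn't defined there

Fix: Wrap MAX in a scalar subquery so WHERE compares against a single value

Corrected query:
SELECT account, amount FROM transactions WHERE amount = (SELECT MAX(amount) FROM transactions)

Result:
account | amount 
--------+--------
ACC-106 | 4361.91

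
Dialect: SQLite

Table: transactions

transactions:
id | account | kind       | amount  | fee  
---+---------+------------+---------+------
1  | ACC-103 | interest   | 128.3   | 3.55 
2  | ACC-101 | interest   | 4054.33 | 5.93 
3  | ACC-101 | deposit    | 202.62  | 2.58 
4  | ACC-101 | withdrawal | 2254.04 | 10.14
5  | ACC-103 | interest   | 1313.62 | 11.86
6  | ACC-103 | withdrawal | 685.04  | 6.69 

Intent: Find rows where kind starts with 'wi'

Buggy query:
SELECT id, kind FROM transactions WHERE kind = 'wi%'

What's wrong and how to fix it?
Bug: Wildcards only work with LIKE; '=' treats '%' as a literal character

Fix: Use LIKE for wildcard pattern matching

Corrected query:
SELECT id, kind FROM transactions WHERE kind LIKE 'wi%'

Result:
id | kind      
---+-----------
4  | withdrawal
6  | withdrawal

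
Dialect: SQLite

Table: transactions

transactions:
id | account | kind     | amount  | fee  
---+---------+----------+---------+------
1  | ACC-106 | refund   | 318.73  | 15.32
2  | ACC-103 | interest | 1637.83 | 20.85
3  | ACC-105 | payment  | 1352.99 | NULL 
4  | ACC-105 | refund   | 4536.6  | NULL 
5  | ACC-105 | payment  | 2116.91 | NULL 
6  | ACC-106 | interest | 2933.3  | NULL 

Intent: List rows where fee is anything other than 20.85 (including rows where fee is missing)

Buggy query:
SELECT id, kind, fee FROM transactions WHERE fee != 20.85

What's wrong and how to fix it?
Bug: 'fee != 20.85' is unknown when fee is NULL, so NULL rows are silently excluded

Fix: Handle NULL separately with IS NULL alongside the inequality

Corrected query:
SELECT id, kind, fee FROM transactions WHERE fee != 20.85 OR fee IS NULL

Result:
id | kind     | fee  
---+----------+------
1  | refund   | 15.32
3  | payment  | NULL 
4  | refund   | NULL 
5  | payment  | NULL 
6  | interest | NULL 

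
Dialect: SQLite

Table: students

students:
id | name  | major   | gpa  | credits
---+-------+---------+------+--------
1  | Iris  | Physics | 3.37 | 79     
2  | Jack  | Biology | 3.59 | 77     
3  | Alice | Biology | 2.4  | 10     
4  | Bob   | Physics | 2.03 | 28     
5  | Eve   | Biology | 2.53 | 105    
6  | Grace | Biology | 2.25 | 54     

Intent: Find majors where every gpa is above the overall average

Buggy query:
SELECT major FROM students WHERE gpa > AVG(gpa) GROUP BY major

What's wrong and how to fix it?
Bug: WHERE evaluates per row before aggregation, so AVG() is unavailable

Fix: Use a subquery for AVG and a HAVING MIN(...) filter so the condition holds for every row in the group

Corrected query:
SELECT major FROM students GROUP BY major HAVING MIN(gpa) > (SELECT AVG(gpa) FROM students)

Result:
(no rows)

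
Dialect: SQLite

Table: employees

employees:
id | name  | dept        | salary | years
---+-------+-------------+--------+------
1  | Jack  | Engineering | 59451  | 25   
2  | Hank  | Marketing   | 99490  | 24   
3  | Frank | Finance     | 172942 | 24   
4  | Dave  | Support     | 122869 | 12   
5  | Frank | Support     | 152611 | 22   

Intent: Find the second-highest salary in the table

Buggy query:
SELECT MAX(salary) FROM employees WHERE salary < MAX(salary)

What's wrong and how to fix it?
Bug: MAX(salary) on the right of the comparison is an aggregate-in-WHERE error

Fix: Compute the overall MAX in a subquery, then take MAX of rows below it

Corrected query:
SELECT MAX(salary) FROM employees WHERE salary < (SELECT MAX(salary) FROM employees)

Result:
MAX(salary)
-----------
152611     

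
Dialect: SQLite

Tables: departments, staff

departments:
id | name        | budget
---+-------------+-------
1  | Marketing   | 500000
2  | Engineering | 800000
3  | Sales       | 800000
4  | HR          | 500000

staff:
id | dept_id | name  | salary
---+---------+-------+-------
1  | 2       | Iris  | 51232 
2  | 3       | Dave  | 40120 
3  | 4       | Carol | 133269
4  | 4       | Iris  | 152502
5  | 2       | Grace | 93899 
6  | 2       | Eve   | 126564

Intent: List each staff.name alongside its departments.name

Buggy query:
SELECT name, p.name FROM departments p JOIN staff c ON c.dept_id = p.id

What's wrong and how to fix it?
Bug: 'name' exists in both joined tables, so the database can't tell which one is meant

Fix: Qualify the column with its table alias (c.name)

Corrected query:
SELECT c.name, p.name FROM departments p JOIN staff c ON c.dept_id = p.id

Result:
name  | name       
------+------------
Iris  | Engineering
Dave  | Sales      
Carol | HR         
Iris  | HR         
Grace | Engineering
Eve   | Engineering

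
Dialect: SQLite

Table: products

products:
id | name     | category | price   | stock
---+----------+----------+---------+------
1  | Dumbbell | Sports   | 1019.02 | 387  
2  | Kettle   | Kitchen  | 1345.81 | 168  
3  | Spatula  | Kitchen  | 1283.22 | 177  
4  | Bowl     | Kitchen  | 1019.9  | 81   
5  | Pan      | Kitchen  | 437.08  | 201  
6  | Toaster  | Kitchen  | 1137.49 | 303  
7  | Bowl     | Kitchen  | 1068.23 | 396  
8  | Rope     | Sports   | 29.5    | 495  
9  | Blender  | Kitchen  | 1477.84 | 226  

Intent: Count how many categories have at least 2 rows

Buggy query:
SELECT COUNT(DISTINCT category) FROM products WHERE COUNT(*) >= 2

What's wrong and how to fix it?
Bug: WHERE filters individual rows, not groups, so a group-level COUNT is invalid there

Fix: Use a subquery that GROUPs and filters with HAVING, then count its rows

Corrected query:
SELECT COUNT(*) FROM (SELECT category FROM products GROUP BY category HAVING COUNT(*) >= 2)

Result:
COUNT(*)
--------
2       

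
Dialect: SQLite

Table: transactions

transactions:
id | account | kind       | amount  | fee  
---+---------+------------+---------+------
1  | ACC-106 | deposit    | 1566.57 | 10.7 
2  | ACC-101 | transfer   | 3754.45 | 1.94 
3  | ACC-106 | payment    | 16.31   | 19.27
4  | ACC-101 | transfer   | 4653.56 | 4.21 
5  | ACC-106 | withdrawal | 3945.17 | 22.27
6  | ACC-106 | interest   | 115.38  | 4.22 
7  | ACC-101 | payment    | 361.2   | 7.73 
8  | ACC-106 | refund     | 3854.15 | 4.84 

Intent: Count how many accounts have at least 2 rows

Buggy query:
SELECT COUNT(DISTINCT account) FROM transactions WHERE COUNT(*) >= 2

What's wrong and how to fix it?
Bug: COUNT(*) cannot appear in WHERE; the per-group count doesn't exist yet

Fix: Use a subquery that GROUPs and filters with HAVING, then count its rows

Corrected query:
SELECT COUNT(*) FROM (SELECT account FROM transactions GROUP BY account HAVING COUNT(*) >= 2)

Result:
COUNT(*)
--------
2       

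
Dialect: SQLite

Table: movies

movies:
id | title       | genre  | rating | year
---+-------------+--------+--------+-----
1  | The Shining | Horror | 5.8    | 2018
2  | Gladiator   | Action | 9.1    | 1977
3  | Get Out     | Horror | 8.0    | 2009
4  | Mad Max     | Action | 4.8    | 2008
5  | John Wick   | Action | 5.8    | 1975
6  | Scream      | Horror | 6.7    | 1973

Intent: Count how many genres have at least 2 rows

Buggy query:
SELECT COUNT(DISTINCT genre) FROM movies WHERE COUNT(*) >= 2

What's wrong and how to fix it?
Bug: WHERE filters individual rows, not groups, so a group-level COUNT is invalid there

Fix: Use a subquery that GROUPs and filters with HAVING, then count its rows

Corrected query:
SELECT COUNT(*) FROM (SELECT genre FROM movies GROUP BY genre HAVING COUNT(*) >= 2)

Result:
COUNT(*)
--------
2       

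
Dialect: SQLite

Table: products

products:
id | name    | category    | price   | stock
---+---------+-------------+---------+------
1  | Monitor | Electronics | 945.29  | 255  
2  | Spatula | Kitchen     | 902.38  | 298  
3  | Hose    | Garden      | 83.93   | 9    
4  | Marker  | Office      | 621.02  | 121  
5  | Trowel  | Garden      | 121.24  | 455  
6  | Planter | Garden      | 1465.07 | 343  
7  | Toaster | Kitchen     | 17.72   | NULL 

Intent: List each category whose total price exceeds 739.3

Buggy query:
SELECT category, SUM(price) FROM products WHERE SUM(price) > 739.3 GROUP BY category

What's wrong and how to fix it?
Bug: SUM(price) is an aggregate, but WHERE filters rows before aggregation

Fix: Use HAVING (which filters groups after aggregation) instead of WHERE

Corrected query:
SELECT category, SUM(price) FROM products GROUP BY category HAVING SUM(price) > 739.3

Result:
category    | SUM(price)
------------+-----------
Electronics | 945.29    
Garden      | 1670.24   
Kitchen     | 920.1     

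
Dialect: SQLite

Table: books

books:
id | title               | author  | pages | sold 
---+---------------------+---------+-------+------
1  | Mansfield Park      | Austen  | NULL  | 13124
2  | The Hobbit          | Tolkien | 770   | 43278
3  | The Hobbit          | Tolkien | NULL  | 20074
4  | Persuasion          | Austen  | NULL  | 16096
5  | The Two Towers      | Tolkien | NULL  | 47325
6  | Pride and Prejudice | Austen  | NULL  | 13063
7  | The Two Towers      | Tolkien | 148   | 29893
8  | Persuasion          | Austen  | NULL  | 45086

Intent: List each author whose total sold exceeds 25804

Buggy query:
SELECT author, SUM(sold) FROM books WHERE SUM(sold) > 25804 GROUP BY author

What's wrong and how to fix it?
Bug: SUM(sold) is an aggregate, but WHERE filters rows before aggregation

Fix: Use HAVING (which filters groups after aggregation) instead of WHERE

Corrected query:
SELECT author, SUM(sold) FROM books GROUP BY author HAVING SUM(sold) > 25804

Result:
author  | SUM(sold)
--------+----------
Austen  | 87369    
Tolkien | 140570   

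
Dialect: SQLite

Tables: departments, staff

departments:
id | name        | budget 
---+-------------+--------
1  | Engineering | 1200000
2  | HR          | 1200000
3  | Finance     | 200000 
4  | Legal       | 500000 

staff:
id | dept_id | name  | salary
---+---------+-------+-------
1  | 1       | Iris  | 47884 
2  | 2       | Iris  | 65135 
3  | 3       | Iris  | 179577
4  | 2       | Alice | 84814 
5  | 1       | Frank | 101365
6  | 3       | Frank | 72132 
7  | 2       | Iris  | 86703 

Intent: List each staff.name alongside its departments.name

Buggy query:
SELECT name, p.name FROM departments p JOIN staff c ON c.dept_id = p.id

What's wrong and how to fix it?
Bug: Both tables have a 'name' column; the unqualified reference is ambiguous

Fix: Prefix ambiguous columns with the table alias

Corrected query:
SELECT c.name, p.name FROM departments p JOIN staff c ON c.dept_id = p.id

Result:
name  | name       
------+------------
Iris  | Engineering
Iris  | HR         
Iris  | Finance    
Alice | HR         
Frank | Engineering
Frank | Finance    
Iris  | HR         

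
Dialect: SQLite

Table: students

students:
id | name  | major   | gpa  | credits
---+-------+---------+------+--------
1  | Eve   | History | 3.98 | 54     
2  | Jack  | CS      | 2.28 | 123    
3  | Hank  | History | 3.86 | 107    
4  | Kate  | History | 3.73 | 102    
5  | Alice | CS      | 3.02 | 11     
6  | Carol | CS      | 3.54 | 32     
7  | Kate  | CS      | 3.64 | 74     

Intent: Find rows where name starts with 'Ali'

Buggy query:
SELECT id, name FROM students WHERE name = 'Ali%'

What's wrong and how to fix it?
Bug: Wildcards only work with LIKE; '=' treats '%' as a literal character

Fix: Use LIKE for wildcard pattern matching

Corrected query:
SELECT id, name FROM students WHERE name LIKE 'Ali%'

Result:
id | name 
---+------
5  | Alice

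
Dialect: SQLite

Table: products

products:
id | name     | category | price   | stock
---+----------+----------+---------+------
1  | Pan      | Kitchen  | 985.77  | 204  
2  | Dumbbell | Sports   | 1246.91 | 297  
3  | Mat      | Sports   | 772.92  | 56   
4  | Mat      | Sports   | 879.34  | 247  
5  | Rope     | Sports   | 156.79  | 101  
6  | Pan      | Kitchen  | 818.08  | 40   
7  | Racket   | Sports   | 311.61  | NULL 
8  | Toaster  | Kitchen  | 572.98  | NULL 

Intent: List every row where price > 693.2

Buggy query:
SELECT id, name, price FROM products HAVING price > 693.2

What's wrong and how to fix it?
Bug: HAVING filters the output of aggregation, but this query has no GROUP BY and no aggregate functions, so SQLite rejects it (HAVING clause on a non-aggregate query); the condition here is per row

Fix: Replace HAVING with WHERE since the condition applies to individual rows

Corrected query:
SELECT id, name, price FROM products WHERE price > 693.2

Result:
id | name     | price  
---+----------+--------
1  | Pan      | 985.77 
2  | Dumbbell | 1246.91
3  | Mat      | 772.92 
4  | Mat      | 879.34 
6  | Pan      | 818.08 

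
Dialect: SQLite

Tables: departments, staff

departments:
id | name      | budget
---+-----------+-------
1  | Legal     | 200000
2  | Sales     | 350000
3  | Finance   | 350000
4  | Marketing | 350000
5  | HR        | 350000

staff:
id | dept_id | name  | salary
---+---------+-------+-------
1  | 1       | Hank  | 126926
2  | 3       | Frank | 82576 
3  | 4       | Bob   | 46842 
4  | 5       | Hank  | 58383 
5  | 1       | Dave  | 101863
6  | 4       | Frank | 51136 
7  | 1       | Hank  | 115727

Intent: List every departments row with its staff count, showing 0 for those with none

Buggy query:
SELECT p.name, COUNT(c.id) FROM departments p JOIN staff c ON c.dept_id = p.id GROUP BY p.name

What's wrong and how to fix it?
Bug: INNER JOIN drops departments rows that have no matching staff rows

Fix: Use LEFT JOIN so parents without children still appear (COUNT(c.id) gives 0)

Corrected query:
SELECT p.name, COUNT(c.id) FROM departments p LEFT JOIN staff c ON c.dept_id = p.id GROUP BY p.name

Result:
name      | COUNT(c.id)
----------+------------
Finance   | 1          
HR        | 1          
Legal     | 3          
Marketing | 2          
Sales     | 0          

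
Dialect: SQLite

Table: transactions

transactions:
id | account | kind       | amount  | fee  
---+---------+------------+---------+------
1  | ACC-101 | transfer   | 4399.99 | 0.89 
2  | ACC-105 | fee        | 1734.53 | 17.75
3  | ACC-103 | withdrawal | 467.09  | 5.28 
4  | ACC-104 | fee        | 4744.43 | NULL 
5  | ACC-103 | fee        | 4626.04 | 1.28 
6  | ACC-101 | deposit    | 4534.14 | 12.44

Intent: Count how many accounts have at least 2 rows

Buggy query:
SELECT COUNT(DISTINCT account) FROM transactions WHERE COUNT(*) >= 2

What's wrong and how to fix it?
Bug: COUNT(*) cannot appear in WHERE; the per-group count doesn't exist yet

Fix: Use a subquery that GROUPs and filters with HAVING, then count its rows

Corrected query:
SELECT COUNT(*) FROM (SELECT account FROM transactions GROUP BY account HAVING COUNT(*) >= 2)

Result:
COUNT(*)
--------
2       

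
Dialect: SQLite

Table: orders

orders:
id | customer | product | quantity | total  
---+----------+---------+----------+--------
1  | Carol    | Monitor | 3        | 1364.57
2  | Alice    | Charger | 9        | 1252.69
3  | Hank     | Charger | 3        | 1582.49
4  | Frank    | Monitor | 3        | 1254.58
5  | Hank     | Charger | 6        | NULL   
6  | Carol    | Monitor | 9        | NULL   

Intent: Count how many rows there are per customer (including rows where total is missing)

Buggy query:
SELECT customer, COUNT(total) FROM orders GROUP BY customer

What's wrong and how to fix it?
Bug: COUNT(column) counts non-NULL values only; rows with NULL total aren't counted

Fix: Use COUNT(*) to count all rows regardless of NULL

Corrected query:
SELECT customer, COUNT(*) FROM orders GROUP BY customer

Result:
customer | COUNT(*)
---------+---------
Alice    | 1       
Carol    | 2       
Frank    | 1       
Hank     | 2       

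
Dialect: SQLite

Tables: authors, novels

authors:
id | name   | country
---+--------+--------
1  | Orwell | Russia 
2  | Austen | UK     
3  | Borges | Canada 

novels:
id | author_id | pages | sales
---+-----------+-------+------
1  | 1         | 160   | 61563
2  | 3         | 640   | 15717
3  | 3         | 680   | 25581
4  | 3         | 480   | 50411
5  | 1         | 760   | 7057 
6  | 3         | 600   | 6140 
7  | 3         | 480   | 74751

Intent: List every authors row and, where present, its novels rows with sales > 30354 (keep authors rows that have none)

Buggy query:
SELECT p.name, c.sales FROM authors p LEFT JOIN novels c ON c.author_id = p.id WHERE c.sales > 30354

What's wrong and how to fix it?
Bug: Filtering c.sales in WHERE discards the NULL rows produced by LEFT JOIN, turning it into an inner join

Fix: Move the right-table condition into the ON clause so unmatched parents are kept

Corrected query:
SELECT p.name, c.sales FROM authors p LEFT JOIN novels c ON c.author_id = p.id AND c.sales > 30354

Result:
name   | sales
-------+------
Orwell | 61563
Austen | NULL 
Borges | 50411
Borges | 74751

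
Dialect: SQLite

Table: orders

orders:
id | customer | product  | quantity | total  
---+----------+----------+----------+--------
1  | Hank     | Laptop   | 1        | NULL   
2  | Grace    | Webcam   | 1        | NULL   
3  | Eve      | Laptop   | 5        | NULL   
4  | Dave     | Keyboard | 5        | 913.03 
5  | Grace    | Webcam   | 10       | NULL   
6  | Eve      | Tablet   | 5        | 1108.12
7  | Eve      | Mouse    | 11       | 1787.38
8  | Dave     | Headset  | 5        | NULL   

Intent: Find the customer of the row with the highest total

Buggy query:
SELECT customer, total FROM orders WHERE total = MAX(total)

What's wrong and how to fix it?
Bug: WHERE is evaluated per row; an aggregate over the whole table isn't defined there

Fix: Wrap MAX in a scalar subquery so WHERE compares against a single value

Corrected query:
SELECT customer, total FROM orders WHERE total = (SELECT MAX(total) FROM orders)

Result:
customer | total  
---------+--------
Eve      | 1787.38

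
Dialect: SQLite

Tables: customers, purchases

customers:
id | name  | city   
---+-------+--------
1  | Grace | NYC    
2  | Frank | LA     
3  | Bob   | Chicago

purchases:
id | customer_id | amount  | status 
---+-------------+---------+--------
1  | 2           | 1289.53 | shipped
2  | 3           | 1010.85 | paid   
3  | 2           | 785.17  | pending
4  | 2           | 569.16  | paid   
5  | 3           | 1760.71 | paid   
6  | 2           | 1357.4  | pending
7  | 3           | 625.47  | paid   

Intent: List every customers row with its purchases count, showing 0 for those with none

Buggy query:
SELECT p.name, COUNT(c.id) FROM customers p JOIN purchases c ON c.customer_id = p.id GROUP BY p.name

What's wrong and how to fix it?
Bug: INNER JOIN drops customers rows that have no matching purchases rows

Fix: Use LEFT JOIN so parents without children still appear (COUNT(c.id) gives 0)

Corrected query:
SELECT p.name, COUNT(c.id) FROM customers p LEFT JOIN purchases c ON c.customer_id = p.id GROUP BY p.name

Result:
name  | COUNT(c.id)
------+------------
Bob   | 3          
Frank | 4          
Grace | 0          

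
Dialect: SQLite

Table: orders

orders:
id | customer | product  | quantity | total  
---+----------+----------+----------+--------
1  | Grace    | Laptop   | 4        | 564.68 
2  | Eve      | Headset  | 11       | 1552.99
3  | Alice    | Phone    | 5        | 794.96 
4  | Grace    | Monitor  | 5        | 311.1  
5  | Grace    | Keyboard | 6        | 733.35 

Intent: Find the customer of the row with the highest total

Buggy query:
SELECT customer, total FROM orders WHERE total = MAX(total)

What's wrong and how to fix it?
Bug: MAX(total) is an aggregate and cannot be used directly in WHERE

Fix: Use a subquery: WHERE total = (SELECT MAX(total) FROM orders)

Corrected query:
SELECT customer, total FROM orders WHERE total = (SELECT MAX(total) FROM orders)

Result:
customer | total  
---------+--------
Eve      | 1552.99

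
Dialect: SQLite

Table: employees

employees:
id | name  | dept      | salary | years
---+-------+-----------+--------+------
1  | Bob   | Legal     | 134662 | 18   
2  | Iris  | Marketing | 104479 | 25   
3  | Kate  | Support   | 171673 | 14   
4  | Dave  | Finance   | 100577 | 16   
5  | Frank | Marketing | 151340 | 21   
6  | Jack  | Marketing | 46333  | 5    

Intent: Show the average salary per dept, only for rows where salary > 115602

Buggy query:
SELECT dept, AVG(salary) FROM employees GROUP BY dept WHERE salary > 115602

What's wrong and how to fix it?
Bug: Row-level WHERE must come before GROUP BY in the clause order

Fix: Move the WHERE clause before GROUP BY

Corrected query:
SELECT dept, AVG(salary) FROM employees WHERE salary > 115602 GROUP BY dept

Result:
dept      | AVG(salary)
----------+------------
Legal     | 134662     
Marketing | 151340     
Support   | 171673     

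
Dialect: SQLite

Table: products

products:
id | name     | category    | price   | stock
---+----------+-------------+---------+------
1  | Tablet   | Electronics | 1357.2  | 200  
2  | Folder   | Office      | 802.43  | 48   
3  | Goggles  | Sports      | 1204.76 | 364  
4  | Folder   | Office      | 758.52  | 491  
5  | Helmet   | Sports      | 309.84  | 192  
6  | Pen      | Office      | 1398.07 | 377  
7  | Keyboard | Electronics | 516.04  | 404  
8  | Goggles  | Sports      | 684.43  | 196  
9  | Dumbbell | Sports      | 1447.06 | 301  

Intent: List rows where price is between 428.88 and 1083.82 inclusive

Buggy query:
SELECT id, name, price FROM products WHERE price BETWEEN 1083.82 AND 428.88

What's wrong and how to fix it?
Bug: The bounds are reversed; BETWEEN a AND b requires a <= b to match anything

Fix: Swap the bounds so the smaller value comes first

Corrected query:
SELECT id, name, price FROM products WHERE price BETWEEN 428.88 AND 1083.82

Result:
id | name     | price 
---+----------+-------
2  | Folder   | 802.43
4  | Folder   | 758.52
7  | Keyboard | 516.04
8  | Goggles  | 684.43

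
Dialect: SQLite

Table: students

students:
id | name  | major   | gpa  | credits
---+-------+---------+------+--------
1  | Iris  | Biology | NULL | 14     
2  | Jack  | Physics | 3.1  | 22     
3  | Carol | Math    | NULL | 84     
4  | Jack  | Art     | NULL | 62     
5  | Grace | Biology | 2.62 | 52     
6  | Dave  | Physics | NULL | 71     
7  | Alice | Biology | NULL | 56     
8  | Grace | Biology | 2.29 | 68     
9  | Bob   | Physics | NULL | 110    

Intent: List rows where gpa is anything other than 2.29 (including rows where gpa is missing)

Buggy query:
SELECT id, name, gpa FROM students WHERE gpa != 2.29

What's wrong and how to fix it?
Bug: Inequality against NULL is unknown, not true; rows with NULL are dropped

Fix: Handle NULL separately with IS NULL alongside the inequality

Corrected query:
SELECT id, name, gpa FROM students WHERE gpa != 2.29 OR gpa IS NULL

Result:
id | name  | gpa 
---+-------+-----
1  | Iris  | NULL
2  | Jack  | 3.1 
3  | Carol | NULL
4  | Jack  | NULL
5  | Grace | 2.62
6  | Dave  | NULL
7  | Alice | NULL
9  | Bob   | NULL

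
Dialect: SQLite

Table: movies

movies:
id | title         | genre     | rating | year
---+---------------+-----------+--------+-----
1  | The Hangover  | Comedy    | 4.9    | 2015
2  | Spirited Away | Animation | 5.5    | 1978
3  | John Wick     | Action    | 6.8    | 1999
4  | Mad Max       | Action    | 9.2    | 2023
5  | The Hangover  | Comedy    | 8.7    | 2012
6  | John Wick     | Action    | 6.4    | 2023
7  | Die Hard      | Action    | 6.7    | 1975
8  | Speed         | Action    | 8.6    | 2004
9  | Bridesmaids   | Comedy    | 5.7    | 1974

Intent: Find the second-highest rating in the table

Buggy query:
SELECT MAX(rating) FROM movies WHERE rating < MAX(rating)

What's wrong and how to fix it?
Bug: MAX(rating) on the right of the comparison is an aggregate-in-WHERE error

Fix: Compute the overall MAX in a subquery, then take MAX of rows below it

Corrected query:
SELECT MAX(rating) FROM movies WHERE rating < (SELECT MAX(rating) FROM movies)

Result:
MAX(rating)
-----------
8.7        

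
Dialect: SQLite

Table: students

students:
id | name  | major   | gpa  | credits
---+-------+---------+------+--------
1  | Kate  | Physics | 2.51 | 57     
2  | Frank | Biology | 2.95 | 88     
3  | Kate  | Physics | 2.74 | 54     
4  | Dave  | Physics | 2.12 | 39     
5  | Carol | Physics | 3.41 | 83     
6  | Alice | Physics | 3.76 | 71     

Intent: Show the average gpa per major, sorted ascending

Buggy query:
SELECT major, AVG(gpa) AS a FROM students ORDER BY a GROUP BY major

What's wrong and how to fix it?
Bug: ORDER BY appears before GROUP BY; SQL clause order requires GROUP BY first

Fix: Move ORDER BY to the end, after GROUP BY

Corrected query:
SELECT major, AVG(gpa) AS a FROM students GROUP BY major ORDER BY a

Result:
major   | a    
--------+------
Physics | 2.908
Biology | 2.95 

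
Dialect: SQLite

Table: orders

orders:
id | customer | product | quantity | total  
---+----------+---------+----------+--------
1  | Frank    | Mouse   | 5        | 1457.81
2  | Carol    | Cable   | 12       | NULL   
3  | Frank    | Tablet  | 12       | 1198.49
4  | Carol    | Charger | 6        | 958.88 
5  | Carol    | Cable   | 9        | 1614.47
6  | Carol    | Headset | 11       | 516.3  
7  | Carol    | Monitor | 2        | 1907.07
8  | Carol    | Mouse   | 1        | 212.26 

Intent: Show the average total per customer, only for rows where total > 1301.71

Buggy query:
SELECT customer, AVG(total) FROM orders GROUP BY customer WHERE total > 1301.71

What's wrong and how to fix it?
Bug: Row-level WHERE must come before GROUP BY in the clause order

Fix: Place WHERE between FROM and GROUP BY

Corrected query:
SELECT customer, AVG(total) FROM orders WHERE total > 1301.71 GROUP BY customer

Result:
customer | AVG(total)
---------+-----------
Carol    | 1760.77   
Frank    | 1457.81   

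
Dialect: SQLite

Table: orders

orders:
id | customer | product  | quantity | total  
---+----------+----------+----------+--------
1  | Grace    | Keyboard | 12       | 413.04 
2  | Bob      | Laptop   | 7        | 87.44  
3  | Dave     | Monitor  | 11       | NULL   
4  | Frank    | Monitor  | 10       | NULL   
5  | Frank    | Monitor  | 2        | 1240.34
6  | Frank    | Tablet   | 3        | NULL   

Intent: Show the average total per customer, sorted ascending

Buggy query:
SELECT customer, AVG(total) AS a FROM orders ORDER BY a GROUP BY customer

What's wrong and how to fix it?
Bug: ORDER BY appears before GROUP BY; SQL clause order requires GROUP BY first

Fix: Move ORDER BY to the end, after GROUP BY

Corrected query:
SELECT customer, AVG(total) AS a FROM orders GROUP BY customer ORDER BY a

Result:
customer | a      
---------+--------
Dave     | NULL   
Bob      | 87.44  
Grace    | 413.04 
Frank    | 1240.34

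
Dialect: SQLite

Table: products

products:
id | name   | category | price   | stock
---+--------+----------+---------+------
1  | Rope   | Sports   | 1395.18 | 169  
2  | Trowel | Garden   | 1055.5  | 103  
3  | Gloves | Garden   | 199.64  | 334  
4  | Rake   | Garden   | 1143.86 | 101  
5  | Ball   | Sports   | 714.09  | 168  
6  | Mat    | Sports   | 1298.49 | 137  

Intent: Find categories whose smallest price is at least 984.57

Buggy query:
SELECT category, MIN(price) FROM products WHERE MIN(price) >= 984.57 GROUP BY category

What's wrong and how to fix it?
Bug: MIN() in WHERE is a misuse of aggregate

Fix: Replace WHERE with HAVING after the GROUP BY

Corrected query:
SELECT category, MIN(price) FROM products GROUP BY category HAVING MIN(price) >= 984.57

Result:
(no rows)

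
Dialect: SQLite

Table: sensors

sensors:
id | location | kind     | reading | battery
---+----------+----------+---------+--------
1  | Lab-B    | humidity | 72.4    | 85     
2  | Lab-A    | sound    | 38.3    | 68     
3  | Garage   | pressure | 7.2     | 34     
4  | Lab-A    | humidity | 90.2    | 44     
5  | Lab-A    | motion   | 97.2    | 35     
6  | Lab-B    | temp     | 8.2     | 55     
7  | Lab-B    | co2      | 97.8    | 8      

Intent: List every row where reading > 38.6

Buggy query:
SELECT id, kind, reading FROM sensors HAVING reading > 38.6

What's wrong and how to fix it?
Bug: This is a non-aggregate query (no GROUP BY, no aggregates), so in SQLite the HAVING clause is invalid here; a row-level condition belongs in WHERE

Fix: Replace HAVING with WHERE since the condition applies to individual rows

Corrected query:
SELECT id, kind, reading FROM sensors WHERE reading > 38.6

Result:
id | kind     | reading
---+----------+--------
1  | humidity | 72.4   
4  | humidity | 90.2   
5  | motion   | 97.2   
7  | co2      | 97.8   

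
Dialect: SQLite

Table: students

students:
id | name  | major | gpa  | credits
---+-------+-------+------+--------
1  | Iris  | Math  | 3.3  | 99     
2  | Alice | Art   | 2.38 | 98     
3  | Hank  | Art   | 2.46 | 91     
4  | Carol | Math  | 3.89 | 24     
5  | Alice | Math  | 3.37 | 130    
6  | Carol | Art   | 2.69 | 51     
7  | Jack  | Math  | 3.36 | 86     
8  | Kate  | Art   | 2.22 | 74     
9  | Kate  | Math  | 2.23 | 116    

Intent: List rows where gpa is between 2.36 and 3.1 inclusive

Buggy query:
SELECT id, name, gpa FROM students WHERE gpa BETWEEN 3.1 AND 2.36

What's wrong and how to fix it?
Bug: The bounds are reversed; BETWEEN a AND b requires a <= b to match anything

Fix: Write BETWEEN 2.36 AND 3.1

Corrected query:
SELECT id, name, gpa FROM students WHERE gpa BETWEEN 2.36 AND 3.1

Result:
id | name  | gpa 
---+-------+-----
2  | Alice | 2.38
3  | Hank  | 2.46
6  | Carol | 2.69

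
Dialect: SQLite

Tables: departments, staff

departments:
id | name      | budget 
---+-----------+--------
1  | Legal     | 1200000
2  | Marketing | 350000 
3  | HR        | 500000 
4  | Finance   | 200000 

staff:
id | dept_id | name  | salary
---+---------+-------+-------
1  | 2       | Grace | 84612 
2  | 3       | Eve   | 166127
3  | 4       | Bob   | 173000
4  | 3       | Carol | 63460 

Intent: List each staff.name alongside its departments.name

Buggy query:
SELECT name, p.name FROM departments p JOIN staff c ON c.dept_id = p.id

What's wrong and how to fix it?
Bug: 'name' exists in both joined tables, so the database can't tell which one is meant

Fix: Qualify the column with its table alias (c.name)

Corrected query:
SELECT c.name, p.name FROM departments p JOIN staff c ON c.dept_id = p.id

Result:
name  | name     
------+----------
Grace | Marketing
Eve   | HR       
Bob   | Finance  
Carol | HR       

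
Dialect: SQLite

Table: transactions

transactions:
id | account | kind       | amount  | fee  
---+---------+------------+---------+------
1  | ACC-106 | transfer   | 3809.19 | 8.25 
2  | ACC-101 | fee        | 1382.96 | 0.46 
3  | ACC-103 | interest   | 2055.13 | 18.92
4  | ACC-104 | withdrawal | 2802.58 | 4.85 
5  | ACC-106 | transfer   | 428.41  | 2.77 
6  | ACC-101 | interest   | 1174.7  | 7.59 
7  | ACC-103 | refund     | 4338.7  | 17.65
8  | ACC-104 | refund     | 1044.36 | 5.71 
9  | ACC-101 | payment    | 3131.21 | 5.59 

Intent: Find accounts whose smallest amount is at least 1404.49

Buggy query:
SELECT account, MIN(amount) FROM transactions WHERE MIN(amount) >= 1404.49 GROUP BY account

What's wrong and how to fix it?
Bug: MIN() in WHERE is a misuse of aggregate

Fix: Replace WHERE with HAVING after the GROUP BY

Corrected query:
SELECT account, MIN(amount) FROM transactions GROUP BY account HAVING MIN(amount) >= 1404.49

Result:
account | MIN(amount)
--------+------------
ACC-103 | 2055.13    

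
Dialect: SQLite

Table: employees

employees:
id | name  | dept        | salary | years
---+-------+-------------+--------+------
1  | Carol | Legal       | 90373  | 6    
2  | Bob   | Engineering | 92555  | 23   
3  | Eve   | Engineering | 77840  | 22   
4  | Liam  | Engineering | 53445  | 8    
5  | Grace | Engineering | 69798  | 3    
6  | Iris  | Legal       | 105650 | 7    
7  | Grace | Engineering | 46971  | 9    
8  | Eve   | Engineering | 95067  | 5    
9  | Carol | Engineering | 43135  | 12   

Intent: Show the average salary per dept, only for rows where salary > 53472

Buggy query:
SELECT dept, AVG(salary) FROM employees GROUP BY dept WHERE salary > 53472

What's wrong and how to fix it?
Bug: WHERE cannot follow GROUP BY

Fix: Move the WHERE clause before GROUP BY

Corrected query:
SELECT dept, AVG(salary) FROM employees WHERE salary > 53472 GROUP BY dept

Result:
dept        | AVG(salary)
------------+------------
Engineering | 83815      
Legal       | 98011.5    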